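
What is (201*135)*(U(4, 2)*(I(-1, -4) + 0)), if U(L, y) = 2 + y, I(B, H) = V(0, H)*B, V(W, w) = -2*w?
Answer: -868320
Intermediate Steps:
I(B, H) = -2*B*H (I(B, H) = (-2*H)*B = -2*B*H)
(201*135)*(U(4, 2)*(I(-1, -4) + 0)) = (201*135)*((2 + 2)*(-2*(-1)*(-4) + 0)) = 27135*(4*(-8 + 0)) = 27135*(4*(-8)) = 27135*(-32) = -868320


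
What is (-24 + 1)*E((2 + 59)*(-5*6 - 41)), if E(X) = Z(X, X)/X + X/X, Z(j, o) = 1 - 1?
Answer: -23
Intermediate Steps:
Z(j, o) = 0
E(X) = 1 (E(X) = 0/X + X/X = 0 + 1 = 1)
(-24 + 1)*E((2 + 59)*(-5*6 - 41)) = (-24 + 1)*1 = -23*1 = -23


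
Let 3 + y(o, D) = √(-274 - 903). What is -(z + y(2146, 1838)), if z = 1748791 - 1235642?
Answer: -513146 - I*√1177 ≈ -5.1315e+5 - 34.307*I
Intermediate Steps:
z = 513149
y(o, D) = -3 + I*√1177 (y(o, D) = -3 + √(-274 - 903) = -3 + √(-1177) = -3 + I*√1177)
-(z + y(2146, 1838)) = -(513149 + (-3 + I*√1177)) = -(513146 + I*√1177) = -513146 - I*√1177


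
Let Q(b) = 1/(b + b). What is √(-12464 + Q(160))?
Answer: I*√19942395/40 ≈ 111.64*I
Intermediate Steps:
Q(b) = 1/(2*b)
√(-12464 + Q(160)) = √(-12464 + (½)/160) = √(-12464 + (½)*(1/160)) = √(-12464 + 1/320) = √(-3988479/320) = I*√19942395/40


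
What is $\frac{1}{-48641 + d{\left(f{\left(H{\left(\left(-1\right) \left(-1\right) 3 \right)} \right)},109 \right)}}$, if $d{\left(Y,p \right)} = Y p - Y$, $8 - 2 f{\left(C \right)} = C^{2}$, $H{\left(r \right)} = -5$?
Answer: $- \frac{1}{49559} \approx -2.0178 \cdot 10^{-5}$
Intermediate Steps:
$f{\left(C \right)} = 4 - \frac{C^{2}}{2}$
$d{\left(Y,p \right)} = - Y + Y p$
$\frac{1}{-48641 + d{\left(f{\left(H{\left(\left(-1\right) \left(-1\right) 3 \right)} \right)},109 \right)}} = \frac{1}{-48641 + \left(4 - \frac{\left(-5\right)^{2}}{2}\right) \left(-1 + 109\right)} = \frac{1}{-48641 + \left(4 - \frac{25}{2}\right) 108} = \frac{1}{-48641 - 918} = \frac{1}{-49559} = - \frac{1}{49559}$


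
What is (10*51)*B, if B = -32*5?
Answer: -81600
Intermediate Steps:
B = -160
(10*51)*B = (10*51)*(-160) = 510*(-160) = -81600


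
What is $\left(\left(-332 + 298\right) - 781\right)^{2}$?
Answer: $664225$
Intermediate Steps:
$\left(\left(-332 + 298\right) - 781\right)^{2} = \left(-34 - 781\right)^{2} = \left(-815\right)^{2} = 664225$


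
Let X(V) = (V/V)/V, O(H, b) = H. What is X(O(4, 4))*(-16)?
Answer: -4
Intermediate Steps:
X(V) = 1/V
X(O(4, 4))*(-16) = -16/4 = (¼)*(-16) = -4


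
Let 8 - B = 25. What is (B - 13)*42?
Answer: -1260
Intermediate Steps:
B = -17 (B = 8 - 1*25 = 8 - 25 = -17)
(B - 13)*42 = (-17 - 13)*42 = -30*42 = -1260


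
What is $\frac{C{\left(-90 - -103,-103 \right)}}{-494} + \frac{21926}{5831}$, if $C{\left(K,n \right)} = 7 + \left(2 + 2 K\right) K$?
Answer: $\frac{8668143}{2880514} \approx 3.0092$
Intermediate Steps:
$C{\left(K,n \right)} = 7 + K \left(2 + 2 K\right)$
$\frac{C{\left(-90 - -103,-103 \right)}}{-494} + \frac{21926}{5831} = \frac{7 + 2 \left(-90 - -103\right) + 2 \left(-90 - -103\right)^{2}}{-494} + \frac{21926}{5831} = \left(7 + 2 \left(-90 + 103\right) + 2 \left(-90 + 103\right)^{2}\right) \left(- \frac{1}{494}\right) + 21926 \cdot \frac{1}{5831} = \left(7 + 2 \cdot 13 + 2 \cdot 13^{2}\right) \left(- \frac{1}{494}\right) + \frac{21926}{5831} = \left(7 + 26 + 2 \cdot 169\right) \left(- \frac{1}{494}\right) + \frac{21926}{5831} = \left(7 + 26 + 338\right) \left(- \frac{1}{494}\right) + \frac{21926}{5831} = 371 \left(- \frac{1}{494}\right) + \frac{21926}{5831} = - \frac{371}{494} + \frac{21926}{5831} = \frac{8668143}{2880514}$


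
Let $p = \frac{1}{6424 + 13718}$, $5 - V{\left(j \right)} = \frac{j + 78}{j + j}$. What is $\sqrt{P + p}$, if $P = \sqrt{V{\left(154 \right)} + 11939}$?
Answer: $\frac{\sqrt{13269102 + 3470990292 \sqrt{70811510}}}{516978} \approx 10.454$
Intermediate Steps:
$V{\left(j \right)} = 5 - \frac{78 + j}{2 j}$ ($V{\left(j \right)} = 5 - \frac{j + 78}{j + j} = 5 - \frac{78 + j}{2 j}$)
$P = \frac{\sqrt{70811510}}{77}$ ($P = \sqrt{\left(\frac{9}{2} - \frac{39}{154}\right) + 11939} = \sqrt{\frac{327}{77} + 11939} = \sqrt{\frac{919630}{77}} = \frac{\sqrt{70811510}}{77} \approx 109.29$)
$p = \frac{1}{20142} \approx 4.9648 \cdot 10^{-5}$
$\sqrt{P + p} = \sqrt{\frac{\sqrt{70811510}}{77} + \frac{1}{20142}} = \sqrt{\frac{1}{20142} + \frac{\sqrt{70811510}}{77}}$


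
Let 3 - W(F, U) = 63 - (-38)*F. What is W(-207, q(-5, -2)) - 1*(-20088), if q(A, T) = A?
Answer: 27894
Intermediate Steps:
W(F, U) = -60 - 38*F (W(F, U) = 3 - (63 - (-38)*F) = 3 - (63 + 38*F) = 3 + (-63 - 38*F) = -60 - 38*F)
W(-207, q(-5, -2)) - 1*(-20088) = (-60 - 38*(-207)) - 1*(-20088) = (-60 + 7866) + 20088 = 7806 + 20088 = 27894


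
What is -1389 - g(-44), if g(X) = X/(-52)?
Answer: -18068/13 ≈ -1389.8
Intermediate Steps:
g(X) = -X/52 (g(X) = X*(-1/52) = -X/52)
-1389 - g(-44) = -1389 - (-1)*(-44)/52 = -1389 - 1*11/13 = -1389 - 11/13 = -18068/13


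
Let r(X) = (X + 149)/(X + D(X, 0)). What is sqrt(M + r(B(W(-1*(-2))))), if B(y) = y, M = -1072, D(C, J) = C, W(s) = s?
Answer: I*sqrt(4137)/2 ≈ 32.16*I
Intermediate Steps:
r(X) = (149 + X)/(2*X) (r(X) = (X + 149)/(X + X) = (149 + X)/((2*X)) = (149 + X)*(1/(2*X)) = (149 + X)/(2*X))
sqrt(M + r(B(W(-1*(-2))))) = sqrt(-1072 + (149 - 1*(-2))/(2*((-1*(-2))))) = sqrt(-1072 + (1/2)*(149 + 2)/2) = sqrt(-1072 + (1/2)*(1/2)*151) = sqrt(-1072 + 151/4) = sqrt(-4137/4) = I*sqrt(4137)/2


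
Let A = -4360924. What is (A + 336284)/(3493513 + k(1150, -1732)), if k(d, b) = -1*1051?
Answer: -2012320/1746231 ≈ -1.1524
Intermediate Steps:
k(d, b) = -1051
(A + 336284)/(3493513 + k(1150, -1732)) = (-4360924 + 336284)/(3493513 - 1051) = -4024640/3492462 = -4024640*1/3492462 = -2012320/1746231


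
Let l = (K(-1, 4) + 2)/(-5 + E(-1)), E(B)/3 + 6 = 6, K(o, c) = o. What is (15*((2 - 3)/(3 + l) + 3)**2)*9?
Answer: 184815/196 ≈ 942.93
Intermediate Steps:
E(B) = 0 (E(B) = -18 + 3*6 = -18 + 18 = 0)
l = -1/5 (l = (-1 + 2)/(-5 + 0) = 1/(-5) = 1*(-1/5) = -1/5 ≈ -0.20000)
(15*((2 - 3)/(3 + l) + 3)**2)*9 = (15*((2 - 3)/(3 - 1/5) + 3)**2)*9 = (15*(-1/14/5 + 3)**2)*9 = (15*(-1*5/14 + 3)**2)*9 = (15*(-5/14 + 3)**2)*9 = (15*(37/14)**2)*9 = (15*(1369/196))*9 = (20535/196)*9 = 184815/196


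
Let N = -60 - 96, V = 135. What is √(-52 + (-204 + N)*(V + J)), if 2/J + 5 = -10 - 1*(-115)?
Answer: 4*I*√76030/5 ≈ 220.59*I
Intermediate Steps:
J = 1/50 (J = 2/(-5 + (-10 - 1*(-115))) = 2/(-5 + (-10 + 115)) = 2/(-5 + 105) = 2/100 = 2*(1/100) = 1/50 ≈ 0.020000)
N = -156
√(-52 + (-204 + N)*(V + J)) = √(-52 + (-204 - 156)*(135 + 1/50)) = √(-52 - 360*6751/50) = √(-52 - 243036/5) = √(-243296/5) = 4*I*√76030/5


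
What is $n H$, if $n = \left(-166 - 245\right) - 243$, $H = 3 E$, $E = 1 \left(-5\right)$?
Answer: $9810$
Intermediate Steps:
$E = -5$
$H = -15$ ($H = 3 \left(-5\right) = -15$)
$n = -654$ ($n = -411 - 243 = -654$)
$n H = \left(-654\right) \left(-15\right) = 9810$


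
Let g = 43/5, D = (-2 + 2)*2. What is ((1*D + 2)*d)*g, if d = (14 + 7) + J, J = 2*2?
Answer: 430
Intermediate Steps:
D = 0 (D = 0*2 = 0)
J = 4
d = 25 (d = (14 + 7) + 4 = 21 + 4 = 25)
g = 43/5 (g = 43*(⅕) = 43/5 ≈ 8.6000)
((1*D + 2)*d)*g = ((1*0 + 2)*25)*(43/5) = ((0 + 2)*25)*(43/5) = (2*25)*(43/5) = 50*(43/5) = 430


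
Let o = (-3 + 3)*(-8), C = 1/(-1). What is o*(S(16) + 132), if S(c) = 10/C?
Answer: 0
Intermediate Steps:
C = -1
S(c) = -10 (S(c) = 10/(-1) = 10*(-1) = -10)
o = 0 (o = 0*(-8) = 0)
o*(S(16) + 132) = 0*(-10 + 132) = 0*122 = 0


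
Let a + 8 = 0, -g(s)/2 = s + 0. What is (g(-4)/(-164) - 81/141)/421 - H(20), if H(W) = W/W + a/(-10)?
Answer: -7307408/4056335 ≈ -1.8015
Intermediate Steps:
g(s) = -2*s (g(s) = -2*(s + 0) = -2*s)
a = -8 (a = -8 + 0 = -8)
H(W) = 9/5 (H(W) = W/W - 8/(-10) = 1 - 8*(-1/10) = 1 + 4/5 = 9/5)
(g(-4)/(-164) - 81/141)/421 - H(20) = (-2*(-4)/(-164) - 81/141)/421 - 1*9/5 = (8*(-1/164) - 81*1/141)*(1/421) - 9/5 = (-2/41 - 27/47)*(1/421) - 9/5 = -1201/1927*1/421 - 9/5 = -1201/811267 - 9/5 = -7307408/4056335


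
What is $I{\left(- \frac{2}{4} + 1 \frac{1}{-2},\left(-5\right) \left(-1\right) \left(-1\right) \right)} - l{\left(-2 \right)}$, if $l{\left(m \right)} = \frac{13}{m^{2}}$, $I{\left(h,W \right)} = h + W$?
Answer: $- \frac{37}{4} \approx -9.25$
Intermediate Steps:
$I{\left(h,W \right)} = W + h$
$l{\left(m \right)} = \frac{13}{m^{2}}$
$I{\left(- \frac{2}{4} + 1 \frac{1}{-2},\left(-5\right) \left(-1\right) \left(-1\right) \right)} - l{\left(-2 \right)} = \left(\left(-5\right) \left(-1\right) \left(-1\right) + \left(- \frac{2}{4} + 1 \frac{1}{-2}\right)\right) - \frac{13}{4} = \left(5 \left(-1\right) + \left(\left(-2\right) \frac{1}{4} + 1 \left(- \frac{1}{2}\right)\right)\right) - 13 \cdot \frac{1}{4} = \left(-5 - 1\right) - \frac{13}{4} = -6 - \frac{13}{4} = - \frac{37}{4}$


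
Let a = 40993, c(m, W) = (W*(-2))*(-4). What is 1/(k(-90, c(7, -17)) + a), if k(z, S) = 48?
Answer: 1/41041 ≈ 2.4366e-5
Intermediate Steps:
c(m, W) = 8*W (c(m, W) = -2*W*(-4) = 8*W)
1/(k(-90, c(7, -17)) + a) = 1/(48 + 40993) = 1/41041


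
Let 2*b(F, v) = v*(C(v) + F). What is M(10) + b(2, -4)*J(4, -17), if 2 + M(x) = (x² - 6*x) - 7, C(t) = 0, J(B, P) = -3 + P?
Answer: 111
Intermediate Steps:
b(F, v) = F*v/2 (b(F, v) = (v*(0 + F))/2 = (v*F)/2 = (F*v)/2 = F*v/2)
M(x) = -9 + x² - 6*x (M(x) = -2 + ((x² - 6*x) - 7) = -2 + (-7 + x² - 6*x) = -9 + x² - 6*x)
M(10) + b(2, -4)*J(4, -17) = (-9 + 10² - 6*10) + ((½)*2*(-4))*(-3 - 17) = (-9 + 100 - 60) - 4*(-20) = 31 + 80 = 111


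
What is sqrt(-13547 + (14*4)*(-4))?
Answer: I*sqrt(13771) ≈ 117.35*I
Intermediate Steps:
sqrt(-13547 + (14*4)*(-4)) = sqrt(-13547 + 56*(-4)) = sqrt(-13547 - 224) = sqrt(-13771) = I*sqrt(13771)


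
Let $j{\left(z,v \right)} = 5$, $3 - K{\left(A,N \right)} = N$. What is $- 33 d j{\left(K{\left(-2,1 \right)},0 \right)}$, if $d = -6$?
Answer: $990$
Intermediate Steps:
$K{\left(A,N \right)} = 3 - N$
$- 33 d j{\left(K{\left(-2,1 \right)},0 \right)} = \left(-33\right) \left(-6\right) 5 = 198 \cdot 5 = 990$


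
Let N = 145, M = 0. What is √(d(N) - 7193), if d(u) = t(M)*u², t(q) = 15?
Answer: √308182 ≈ 555.14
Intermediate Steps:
d(u) = 15*u²
√(d(N) - 7193) = √(15*145² - 7193) = √(15*21025 - 7193) = √(315375 - 7193) = √308182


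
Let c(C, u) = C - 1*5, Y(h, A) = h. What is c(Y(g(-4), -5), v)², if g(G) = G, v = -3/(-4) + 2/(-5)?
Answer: 81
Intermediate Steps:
v = 7/20 (v = -3*(-¼) + 2*(-⅕) = ¾ - ⅖ = 7/20 ≈ 0.35000)
c(C, u) = -5 + C (c(C, u) = C - 5 = -5 + C)
c(Y(g(-4), -5), v)² = (-5 - 4)² = (-9)² = 81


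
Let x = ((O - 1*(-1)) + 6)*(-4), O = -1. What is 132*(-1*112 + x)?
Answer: -17952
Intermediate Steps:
x = -24 (x = ((-1 - 1*(-1)) + 6)*(-4) = ((-1 + 1) + 6)*(-4) = (0 + 6)*(-4) = 6*(-4) = -24)
132*(-1*112 + x) = 132*(-1*112 - 24) = 132*(-112 - 24) = 132*(-136) = -17952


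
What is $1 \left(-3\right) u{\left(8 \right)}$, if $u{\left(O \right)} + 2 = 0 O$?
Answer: $6$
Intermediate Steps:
$u{\left(O \right)} = -2$ ($u{\left(O \right)} = -2 + 0 O = -2 + 0 = -2$)
$1 \left(-3\right) u{\left(8 \right)} = 1 \left(-3\right) \left(-2\right) = \left(-3\right) \left(-2\right) = 6$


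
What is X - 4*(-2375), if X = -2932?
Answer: 6568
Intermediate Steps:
X - 4*(-2375) = -2932 - 4*(-2375) = -2932 - 1*(-9500) = -2932 + 9500 = 6568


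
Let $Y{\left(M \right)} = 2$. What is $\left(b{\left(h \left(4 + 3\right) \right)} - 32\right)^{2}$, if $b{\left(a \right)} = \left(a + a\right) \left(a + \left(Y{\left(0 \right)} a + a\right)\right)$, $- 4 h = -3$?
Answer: $\frac{142129}{4} \approx 35532.0$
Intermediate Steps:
$h = \frac{3}{4}$ ($h = \left(- \frac{1}{4}\right) \left(-3\right) = \frac{3}{4} \approx 0.75$)
$b{\left(a \right)} = 8 a^{2}$ ($b{\left(a \right)} = \left(a + a\right) \left(a + \left(2 a + a\right)\right) = 2 a \left(a + 3 a\right) = 2 a 4 a = 8 a^{2}$)
$\left(b{\left(h \left(4 + 3\right) \right)} - 32\right)^{2} = \left(8 \left(\frac{3 \left(4 + 3\right)}{4}\right)^{2} - 32\right)^{2} = \left(8 \left(\frac{3}{4} \cdot 7\right)^{2} + \left(-54 + 22\right)\right)^{2} = \left(8 \left(\frac{21}{4}\right)^{2} - 32\right)^{2} = \left(8 \cdot \frac{441}{16} - 32\right)^{2} = \left(\frac{441}{2} - 32\right)^{2} = \left(\frac{377}{2}\right)^{2} = \frac{142129}{4}$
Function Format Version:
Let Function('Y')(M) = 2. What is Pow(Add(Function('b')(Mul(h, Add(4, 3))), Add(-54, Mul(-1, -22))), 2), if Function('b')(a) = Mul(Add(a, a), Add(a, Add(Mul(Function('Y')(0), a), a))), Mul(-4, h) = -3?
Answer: Rational(142129, 4) ≈ 35532.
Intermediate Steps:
h = Rational(3, 4) (h = Mul(Rational(-1, 4), -3) = Rational(3, 4) ≈ 0.75000)
Function('b')(a) = Mul(8, Pow(a, 2)) (Function('b')(a) = Mul(Add(a, a), Add(a, Add(Mul(2, a), a))) = Mul(Mul(2, a), Add(a, Mul(3, a))) = Mul(Mul(2, a), Mul(4, a)) = Mul(8, Pow(a, 2)))
Pow(Add(Function('b')(Mul(h, Add(4, 3))), Add(-54, Mul(-1, -22))), 2) = Pow(Add(Mul(8, Pow(Mul(Rational(3, 4), Add(4, 3)), 2)), Add(-54, Mul(-1, -22))), 2) = Pow(Add(Mul(8, Pow(Mul(Rational(3, 4), 7), 2)), Add(-54, 22)), 2) = Pow(Add(Mul(8, Pow(Rational(21, 4), 2)), -32), 2) = Pow(Add(Mul(8, Rational(441, 16)), -32), 2) = Pow(Add(Rational(441, 2), -32), 2) = Pow(Rational(377, 2), 2) = Rational(142129, 4)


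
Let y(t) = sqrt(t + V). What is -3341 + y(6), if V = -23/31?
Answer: -3341 + sqrt(5053)/31 ≈ -3338.7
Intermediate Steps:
V = -23/31 (V = -23*1/31 = -23/31 ≈ -0.74194)
y(t) = sqrt(-23/31 + t) (y(t) = sqrt(t - 23/31) = sqrt(-23/31 + t))
-3341 + y(6) = -3341 + sqrt(-713 + 961*6)/31 = -3341 + sqrt(-713 + 5766)/31 = -3341 + sqrt(5053)/31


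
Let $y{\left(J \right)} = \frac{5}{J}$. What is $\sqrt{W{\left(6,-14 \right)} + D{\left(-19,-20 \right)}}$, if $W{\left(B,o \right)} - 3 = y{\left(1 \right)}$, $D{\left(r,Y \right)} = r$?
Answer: $i \sqrt{11} \approx 3.3166 i$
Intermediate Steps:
$W{\left(B,o \right)} = 8$ ($W{\left(B,o \right)} = 3 + \frac{5}{1} = 3 + 5 \cdot 1 = 3 + 5 = 8$)
$\sqrt{W{\left(6,-14 \right)} + D{\left(-19,-20 \right)}} = \sqrt{8 - 19} = \sqrt{-11} = i \sqrt{11}$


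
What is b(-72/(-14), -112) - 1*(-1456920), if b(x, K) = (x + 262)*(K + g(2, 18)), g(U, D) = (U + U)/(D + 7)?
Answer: 49946496/35 ≈ 1.4270e+6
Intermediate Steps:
g(U, D) = 2*U/(7 + D) (g(U, D) = (2*U)/(7 + D) = 2*U/(7 + D))
b(x, K) = (262 + x)*(4/25 + K) (b(x, K) = (x + 262)*(K + 2*2/(7 + 18)) = (262 + x)*(K + 2*2/25) = (262 + x)*(K + 2*2*(1/25)) = (262 + x)*(K + 4/25) = (262 + x)*(4/25 + K))
b(-72/(-14), -112) - 1*(-1456920) = (1048/25 + 262*(-112) + 4*(-72/(-14))/25 - (-896)*9/(-14)) - 1*(-1456920) = (1048/25 - 29344 + 4*(-72*(-1)/14)/25 - (-896)*9*(-1/14)) + 1456920 = (1048/25 - 29344 + 4*(-8*(-9/14))/25 - (-896)*(-9)/14) + 1456920 = (1048/25 - 29344 + (4/25)*(36/7) - 112*36/7) + 1456920 = (1048/25 - 29344 + 144/175 - 576) + 1456920 = -1045704/35 + 1456920 = 49946496/35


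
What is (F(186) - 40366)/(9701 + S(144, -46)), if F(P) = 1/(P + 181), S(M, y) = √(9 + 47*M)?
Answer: -143713728021/34535663008 + 44442963*√753/34535663008 ≈ -4.1260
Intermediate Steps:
F(P) = 1/(181 + P)
(F(186) - 40366)/(9701 + S(144, -46)) = (1/(181 + 186) - 40366)/(9701 + √(9 + 47*144)) = (1/367 - 40366)/(9701 + √(9 + 6768)) = (1/367 - 40366)/(9701 + √6777) = -14814321/(367*(9701 + 3*√753))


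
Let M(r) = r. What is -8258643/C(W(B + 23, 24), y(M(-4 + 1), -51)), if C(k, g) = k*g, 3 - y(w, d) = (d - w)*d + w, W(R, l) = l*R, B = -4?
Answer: 917627/123728 ≈ 7.4165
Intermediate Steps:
W(R, l) = R*l
y(w, d) = 3 - w - d*(d - w) (y(w, d) = 3 - ((d - w)*d + w) = 3 - (d*(d - w) + w) = 3 - (w + d*(d - w)) = 3 + (-w - d*(d - w)) = 3 - w - d*(d - w))
C(k, g) = g*k
-8258643/C(W(B + 23, 24), y(M(-4 + 1), -51)) = -8258643*1/(24*(-4 + 23)*(3 - (-4 + 1) - 1*(-51)**2 - 51*(-4 + 1))) = -8258643*1/(456*(3 - 1*(-3) - 1*2601 - 51*(-3))) = -8258643*1/(456*(3 + 3 - 2601 + 153)) = -8258643/((-2442*456)) = -8258643/(-1113552) = -8258643*(-1/1113552) = 917627/123728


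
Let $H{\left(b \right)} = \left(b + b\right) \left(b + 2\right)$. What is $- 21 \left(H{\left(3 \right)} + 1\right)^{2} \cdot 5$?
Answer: $-100905$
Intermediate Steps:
$H{\left(b \right)} = 2 b \left(2 + b\right)$
$- 21 \left(H{\left(3 \right)} + 1\right)^{2} \cdot 5 = - 21 \left(2 \cdot 3 \left(2 + 3\right) + 1\right)^{2} \cdot 5 = - 21 \left(2 \cdot 3 \cdot 5 + 1\right)^{2} \cdot 5 = - 21 \left(30 + 1\right)^{2} \cdot 5 = - 21 \cdot 31^{2} \cdot 5 = \left(-21\right) 961 \cdot 5 = \left(-20181\right) 5 = -100905$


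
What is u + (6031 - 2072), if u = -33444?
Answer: -29485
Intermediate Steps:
u + (6031 - 2072) = -33444 + (6031 - 2072) = -33444 + 3959 = -29485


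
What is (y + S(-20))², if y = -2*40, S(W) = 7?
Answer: 5329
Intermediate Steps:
y = -80
(y + S(-20))² = (-80 + 7)² = (-73)² = 5329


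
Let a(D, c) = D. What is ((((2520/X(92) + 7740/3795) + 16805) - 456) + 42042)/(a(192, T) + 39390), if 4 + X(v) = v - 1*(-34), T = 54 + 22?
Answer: 901498559/610869006 ≈ 1.4758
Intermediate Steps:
T = 76
X(v) = 30 + v (X(v) = -4 + (v - 1*(-34)) = -4 + (v + 34) = -4 + (34 + v) = 30 + v)
((((2520/X(92) + 7740/3795) + 16805) - 456) + 42042)/(a(192, T) + 39390) = ((((2520/(30 + 92) + 7740/3795) + 16805) - 456) + 42042)/(192 + 39390) = ((((2520/122 + 7740*(1/3795)) + 16805) - 456) + 42042)/39582 = ((((2520*(1/122) + 516/253) + 16805) - 456) + 42042)*(1/39582) = ((((1260/61 + 516/253) + 16805) - 456) + 42042)*(1/39582) = (((350256/15433 + 16805) - 456) + 42042)*(1/39582) = ((259701821/15433 - 456) + 42042)*(1/39582) = (252664373/15433 + 42042)*(1/39582) = (901498559/15433)*(1/39582) = 901498559/610869006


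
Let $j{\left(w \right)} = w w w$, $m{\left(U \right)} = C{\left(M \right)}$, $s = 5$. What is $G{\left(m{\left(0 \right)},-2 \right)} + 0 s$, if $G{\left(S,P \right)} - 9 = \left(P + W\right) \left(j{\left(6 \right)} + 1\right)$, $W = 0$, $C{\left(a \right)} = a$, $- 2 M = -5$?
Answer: $-425$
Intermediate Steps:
$M = \frac{5}{2}$ ($M = \left(- \frac{1}{2}\right) \left(-5\right) = \frac{5}{2} \approx 2.5$)
$m{\left(U \right)} = \frac{5}{2}$
$j{\left(w \right)} = w^{3}$ ($j{\left(w \right)} = w^{2} w = w^{3}$)
$G{\left(S,P \right)} = 9 + 217 P$ ($G{\left(S,P \right)} = 9 + \left(P + 0\right) \left(6^{3} + 1\right) = 9 + P \left(216 + 1\right) = 9 + P 217 = 9 + 217 P$)
$G{\left(m{\left(0 \right)},-2 \right)} + 0 s = \left(9 + 217 \left(-2\right)\right) + 0 \cdot 5 = \left(9 - 434\right) + 0 = -425 + 0 = -425$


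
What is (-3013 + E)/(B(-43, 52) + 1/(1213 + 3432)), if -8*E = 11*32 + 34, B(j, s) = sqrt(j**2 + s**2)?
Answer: 56878025/392942567296 - 264198426125*sqrt(4553)/392942567296 ≈ -45.368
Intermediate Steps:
E = -193/4 (E = -(11*32 + 34)/8 = -(352 + 34)/8 = -1/8*386 = -193/4 ≈ -48.250)
(-3013 + E)/(B(-43, 52) + 1/(1213 + 3432)) = (-3013 - 193/4)/(sqrt((-43)**2 + 52**2) + 1/(1213 + 3432)) = -12245/(4*(sqrt(1849 + 2704) + 1/4645)) = -12245/(4*(sqrt(4553) + 1/4645)) = -12245/(4*(1/4645 + sqrt(4553)))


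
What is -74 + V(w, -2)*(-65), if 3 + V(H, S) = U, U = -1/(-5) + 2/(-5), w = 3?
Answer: 134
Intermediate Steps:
U = -⅕ (U = -1*(-⅕) + 2*(-⅕) = ⅕ - ⅖ = -⅕ ≈ -0.20000)
V(H, S) = -16/5 (V(H, S) = -3 - ⅕ = -16/5)
-74 + V(w, -2)*(-65) = -74 - 16/5*(-65) = -74 + 208 = 134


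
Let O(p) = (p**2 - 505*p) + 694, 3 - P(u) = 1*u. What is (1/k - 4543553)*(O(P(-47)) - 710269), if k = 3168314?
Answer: 10542113194135595325/3168314 ≈ 3.3274e+12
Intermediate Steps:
P(u) = 3 - u
O(p) = 694 + p**2 - 505*p
(1/k - 4543553)*(O(P(-47)) - 710269) = (1/3168314 - 4543553)*((694 + (3 - 1*(-47))**2 - 505*(3 - 1*(-47))) - 710269) = (1/3168314 - 4543553)*((694 + (3 + 47)**2 - 505*(3 + 47)) - 710269) = -14395402579641*((694 + 50**2 - 505*50) - 710269)/3168314 = -14395402579641*((694 + 2500 - 25250) - 710269)/3168314 = -14395402579641*(-22056 - 710269)/3168314 = -14395402579641/3168314*(-732325) = 10542113194135595325/3168314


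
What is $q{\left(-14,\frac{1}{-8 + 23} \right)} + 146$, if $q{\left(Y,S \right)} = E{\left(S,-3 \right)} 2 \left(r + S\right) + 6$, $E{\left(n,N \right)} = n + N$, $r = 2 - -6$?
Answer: $\frac{23552}{225} \approx 104.68$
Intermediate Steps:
$r = 8$ ($r = 2 + 6 = 8$)
$E{\left(n,N \right)} = N + n$
$q{\left(Y,S \right)} = 6 + \left(-3 + S\right) \left(16 + 2 S\right)$ ($q{\left(Y,S \right)} = \left(-3 + S\right) 2 \left(8 + S\right) + 6 = \left(-3 + S\right) \left(16 + 2 S\right) + 6 = 6 + \left(-3 + S\right) \left(16 + 2 S\right)$)
$q{\left(-14,\frac{1}{-8 + 23} \right)} + 146 = \left(-42 + 2 \left(\frac{1}{-8 + 23}\right)^{2} + \frac{10}{-8 + 23}\right) + 146 = \left(-42 + 2 \left(\frac{1}{15}\right)^{2} + \frac{10}{15}\right) + 146 = \left(-42 + \frac{2}{225} + 10 \cdot \frac{1}{15}\right) + 146 = \left(-42 + 2 \cdot \frac{1}{225} + \frac{2}{3}\right) + 146 = \left(-42 + \frac{2}{225} + \frac{2}{3}\right) + 146 = - \frac{9298}{225} + 146 = \frac{23552}{225}$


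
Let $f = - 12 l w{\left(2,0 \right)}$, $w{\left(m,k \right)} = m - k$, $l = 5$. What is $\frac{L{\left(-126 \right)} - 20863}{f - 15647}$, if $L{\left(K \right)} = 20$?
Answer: $\frac{20843}{15767} \approx 1.3219$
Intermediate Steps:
$f = -120$ ($f = \left(-12\right) 5 \left(2 - 0\right) = - 60 \left(2 + 0\right) = \left(-60\right) 2 = -120$)
$\frac{L{\left(-126 \right)} - 20863}{f - 15647} = \frac{20 - 20863}{-120 - 15647} = - \frac{20843}{-15767} = \left(-20843\right) \left(- \frac{1}{15767}\right) = \frac{20843}{15767}$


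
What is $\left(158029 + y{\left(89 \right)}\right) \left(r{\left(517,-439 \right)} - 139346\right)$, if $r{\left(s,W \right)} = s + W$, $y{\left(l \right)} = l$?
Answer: $-22020777624$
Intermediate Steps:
$r{\left(s,W \right)} = W + s$
$\left(158029 + y{\left(89 \right)}\right) \left(r{\left(517,-439 \right)} - 139346\right) = \left(158029 + 89\right) \left(\left(-439 + 517\right) - 139346\right) = 158118 \left(78 - 139346\right) = 158118 \left(-139268\right) = -22020777624$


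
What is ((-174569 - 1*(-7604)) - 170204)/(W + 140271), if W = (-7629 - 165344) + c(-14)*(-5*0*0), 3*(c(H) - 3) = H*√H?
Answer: 337169/32702 ≈ 10.310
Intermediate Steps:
c(H) = 3 + H^(3/2)/3 (c(H) = 3 + (H*√H)/3 = 3 + H^(3/2)/3)
W = -172973 (W = (-7629 - 165344) + (3 + (-14)^(3/2)/3)*(-5*0*0) = -172973 + (3 + (-14*I*√14)/3)*(0*0) = -172973 + (3 - 14*I*√14/3)*0 = -172973 + 0 = -172973)
((-174569 - 1*(-7604)) - 170204)/(W + 140271) = ((-174569 - 1*(-7604)) - 170204)/(-172973 + 140271) = ((-174569 + 7604) - 170204)/(-32702) = (-166965 - 170204)*(-1/32702) = -337169*(-1/32702) = 337169/32702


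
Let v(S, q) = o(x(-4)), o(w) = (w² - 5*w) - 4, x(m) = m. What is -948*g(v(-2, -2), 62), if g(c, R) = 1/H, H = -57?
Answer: 316/19 ≈ 16.632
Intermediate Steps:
o(w) = -4 + w² - 5*w
v(S, q) = 32 (v(S, q) = -4 + (-4)² - 5*(-4) = -4 + 16 + 20 = 32)
g(c, R) = -1/57 (g(c, R) = 1/(-57) = -1/57)
-948*g(v(-2, -2), 62) = -948*(-1/57) = 316/19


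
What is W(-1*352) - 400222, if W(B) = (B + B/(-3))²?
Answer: -3106382/9 ≈ -3.4515e+5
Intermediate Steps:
W(B) = 4*B²/9 (W(B) = (B + B*(-⅓))² = (B - B/3)² = (2*B/3)² = 4*B²/9)
W(-1*352) - 400222 = 4*(-1*352)²/9 - 400222 = (4/9)*(-352)² - 400222 = (4/9)*123904 - 400222 = 495616/9 - 400222 = -3106382/9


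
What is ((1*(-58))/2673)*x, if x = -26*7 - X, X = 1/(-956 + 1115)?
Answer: 1678462/425007 ≈ 3.9493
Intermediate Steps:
X = 1/159 ≈ 0.0062893
x = -28939/159 (x = -26*7 - 1*1/159 = -182 - 1/159 = -28939/159 ≈ -182.01)
((1*(-58))/2673)*x = ((1*(-58))/2673)*(-28939/159) = -58*1/2673*(-28939/159) = -58/2673*(-28939/159) = 1678462/425007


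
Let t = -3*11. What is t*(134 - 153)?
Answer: 627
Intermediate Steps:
t = -33
t*(134 - 153) = -33*(134 - 153) = -33*(-19) = 627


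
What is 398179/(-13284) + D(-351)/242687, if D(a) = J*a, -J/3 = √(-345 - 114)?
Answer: -398179/13284 + 3159*I*√51/242687 ≈ -29.974 + 0.092958*I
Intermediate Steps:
J = -9*I*√51 (J = -3*√(-345 - 114) = -9*I*√51 ≈ -64.273*I)
D(a) = -9*I*a*√51 (D(a) = (-9*I*√51)*a = -9*I*a*√51)
398179/(-13284) + D(-351)/242687 = 398179/(-13284) - 9*I*(-351)*√51/242687 = 398179*(-1/13284) + (3159*I*√51)*(1/242687) = -398179/13284 + 3159*I*√51/242687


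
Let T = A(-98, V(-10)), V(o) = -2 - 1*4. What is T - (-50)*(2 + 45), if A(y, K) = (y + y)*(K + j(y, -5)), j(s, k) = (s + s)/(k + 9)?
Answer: 13130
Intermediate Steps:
j(s, k) = 2*s/(9 + k) (j(s, k) = (2*s)/(9 + k) = 2*s/(9 + k))
V(o) = -6 (V(o) = -2 - 4 = -6)
A(y, K) = 2*y*(K + y/2) (A(y, K) = (y + y)*(K + 2*y/(9 - 5)) = (2*y)*(K + 2*y/4) = (2*y)*(K + 2*y*(1/4)) = (2*y)*(K + y/2) = 2*y*(K + y/2))
T = 10780 (T = -98*(-98 + 2*(-6)) = -98*(-98 - 12) = -98*(-110) = 10780)
T - (-50)*(2 + 45) = 10780 - (-50)*(2 + 45) = 10780 - (-50)*47 = 10780 - 1*(-2350) = 10780 + 2350 = 13130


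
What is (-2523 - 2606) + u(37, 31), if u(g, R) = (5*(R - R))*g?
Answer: -5129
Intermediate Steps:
u(g, R) = 0 (u(g, R) = (5*0)*g = 0*g = 0)
(-2523 - 2606) + u(37, 31) = (-2523 - 2606) + 0 = -5129 + 0 = -5129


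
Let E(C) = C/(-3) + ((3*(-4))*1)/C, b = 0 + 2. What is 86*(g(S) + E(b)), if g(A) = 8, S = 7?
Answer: 344/3 ≈ 114.67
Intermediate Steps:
b = 2
E(C) = -12/C - C/3 (E(C) = C*(-⅓) + (-12*1)/C = -C/3 - 12/C = -12/C - C/3)
86*(g(S) + E(b)) = 86*(8 + (-12/2 - ⅓*2)) = 86*(8 + (-12*½ - ⅔)) = 86*(8 + (-6 - ⅔)) = 86*(8 - 20/3) = 86*(4/3) = 344/3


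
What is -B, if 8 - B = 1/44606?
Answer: -356847/44606 ≈ -8.0000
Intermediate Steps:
B = 356847/44606 (B = 8 - 1/44606 = 356847/44606 ≈ 8.0000)
-B = -1*356847/44606 = -356847/44606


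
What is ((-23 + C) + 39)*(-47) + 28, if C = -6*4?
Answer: 404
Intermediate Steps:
C = -24
((-23 + C) + 39)*(-47) + 28 = ((-23 - 24) + 39)*(-47) + 28 = (-47 + 39)*(-47) + 28 = -8*(-47) + 28 = 376 + 28 = 404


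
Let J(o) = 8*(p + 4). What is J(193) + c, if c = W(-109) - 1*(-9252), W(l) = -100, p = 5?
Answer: 9224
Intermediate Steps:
J(o) = 72 (J(o) = 8*(5 + 4) = 8*9 = 72)
c = 9152 (c = -100 - 1*(-9252) = -100 + 9252 = 9152)
J(193) + c = 72 + 9152 = 9224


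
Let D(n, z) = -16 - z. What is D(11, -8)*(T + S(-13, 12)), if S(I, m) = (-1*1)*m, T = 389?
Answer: -3016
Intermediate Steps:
S(I, m) = -m
D(11, -8)*(T + S(-13, 12)) = (-16 - 1*(-8))*(389 - 1*12) = (-16 + 8)*(389 - 12) = -8*377 = -3016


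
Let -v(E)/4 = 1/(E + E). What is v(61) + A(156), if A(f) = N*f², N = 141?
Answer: 209313934/61 ≈ 3.4314e+6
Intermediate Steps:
v(E) = -2/E (v(E) = -4/(E + E) = -4*1/(2*E) = -2/E)
A(f) = 141*f²
v(61) + A(156) = -2/61 + 141*156² = -2*1/61 + 141*24336 = -2/61 + 3431376 = 209313934/61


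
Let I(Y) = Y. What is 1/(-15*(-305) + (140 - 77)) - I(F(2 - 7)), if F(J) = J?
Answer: 23191/4638 ≈ 5.0002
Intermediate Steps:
1/(-15*(-305) + (140 - 77)) - I(F(2 - 7)) = 1/(-15*(-305) + (140 - 77)) - (2 - 7) = 1/(4575 + 63) - 1*(-5) = 1/4638 + 5 = 23191/4638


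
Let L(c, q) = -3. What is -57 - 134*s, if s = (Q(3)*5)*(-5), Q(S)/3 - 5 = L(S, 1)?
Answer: 20043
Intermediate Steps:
Q(S) = 6 (Q(S) = 15 + 3*(-3) = 15 - 9 = 6)
s = -150 (s = (6*5)*(-5) = 30*(-5) = -150)
-57 - 134*s = -57 - 134*(-150) = -57 + 20100 = 20043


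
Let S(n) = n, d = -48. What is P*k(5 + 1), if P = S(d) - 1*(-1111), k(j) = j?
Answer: 6378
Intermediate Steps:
P = 1063 (P = -48 - 1*(-1111) = -48 + 1111 = 1063)
P*k(5 + 1) = 1063*(5 + 1) = 1063*6 = 6378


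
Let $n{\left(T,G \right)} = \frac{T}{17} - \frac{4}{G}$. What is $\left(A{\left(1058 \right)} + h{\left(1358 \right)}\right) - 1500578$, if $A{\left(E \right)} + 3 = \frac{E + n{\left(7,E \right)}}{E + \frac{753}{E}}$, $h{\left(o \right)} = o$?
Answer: $- \frac{28548168838021}{19041989} \approx -1.4992 \cdot 10^{6}$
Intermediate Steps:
$n{\left(T,G \right)} = - \frac{4}{G} + \frac{T}{17}$ ($n{\left(T,G \right)} = T \frac{1}{17} - \frac{4}{G} = \frac{T}{17} - \frac{4}{G} = - \frac{4}{G} + \frac{T}{17}$)
$A{\left(E \right)} = -3 + \frac{\frac{7}{17} + E - \frac{4}{E}}{E + \frac{753}{E}}$ ($A{\left(E \right)} = -3 + \frac{E + \left(- \frac{4}{E} + \frac{1}{17} \cdot 7\right)}{E + \frac{753}{E}} = -3 + \frac{E + \left(- \frac{4}{E} + \frac{7}{17}\right)}{E + \frac{753}{E}} = -3 + \frac{E + \left(\frac{7}{17} - \frac{4}{E}\right)}{E + \frac{753}{E}} = -3 + \frac{\frac{7}{17} + E - \frac{4}{E}}{E + \frac{753}{E}}$)
$\left(A{\left(1058 \right)} + h{\left(1358 \right)}\right) - 1500578 = \left(\frac{-38471 - 34 \cdot 1058^{2} + 7 \cdot 1058}{17 \left(753 + 1058^{2}\right)} + 1358\right) - 1500578 = \left(\frac{-38471 - 38058376 + 7406}{17 \left(753 + 1119364\right)} + 1358\right) - 1500578 = \left(\frac{-38471 - 38058376 + 7406}{17 \cdot 1120117} + 1358\right) - 1500578 = \left(\frac{1}{17} \cdot \frac{1}{1120117} \left(-38089441\right) + 1358\right) - 1500578 = \left(- \frac{38089441}{19041989} + 1358\right) - 1500578 = \frac{25820931621}{19041989} - 1500578 = - \frac{28548168838021}{19041989}$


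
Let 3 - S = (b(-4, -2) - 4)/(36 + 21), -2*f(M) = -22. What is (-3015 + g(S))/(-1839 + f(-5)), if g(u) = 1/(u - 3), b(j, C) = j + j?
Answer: 12041/7312 ≈ 1.6467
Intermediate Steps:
b(j, C) = 2*j
f(M) = 11 (f(M) = -½*(-22) = 11)
S = 61/19 (S = 3 - (2*(-4) - 4)/(36 + 21) = 3 - (-8 - 4)/57 = 3 - (-12)/57 = 3 - 1*(-4/19) = 3 + 4/19 = 61/19 ≈ 3.2105)
g(u) = 1/(-3 + u)
(-3015 + g(S))/(-1839 + f(-5)) = (-3015 + 1/(-3 + 61/19))/(-1839 + 11) = (-3015 + 1/(4/19))/(-1828) = (-3015 + 19/4)*(-1/1828) = -12041/4*(-1/1828) = 12041/7312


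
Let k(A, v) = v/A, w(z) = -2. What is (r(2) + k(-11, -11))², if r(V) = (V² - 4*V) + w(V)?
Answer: 25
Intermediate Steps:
r(V) = -2 + V² - 4*V (r(V) = (V² - 4*V) - 2 = -2 + V² - 4*V)
(r(2) + k(-11, -11))² = ((-2 + 2² - 4*2) - 11/(-11))² = ((-2 + 4 - 8) - 11*(-1/11))² = (-6 + 1)² = (-5)² = 25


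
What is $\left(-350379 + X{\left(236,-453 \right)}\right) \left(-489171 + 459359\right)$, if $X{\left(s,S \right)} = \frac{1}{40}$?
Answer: $\frac{104454980027}{10} \approx 1.0446 \cdot 10^{10}$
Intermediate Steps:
$X{\left(s,S \right)} = \frac{1}{40}$
$\left(-350379 + X{\left(236,-453 \right)}\right) \left(-489171 + 459359\right) = \left(-350379 + \frac{1}{40}\right) \left(-489171 + 459359\right) = \left(- \frac{14015159}{40}\right) \left(-29812\right) = \frac{104454980027}{10}$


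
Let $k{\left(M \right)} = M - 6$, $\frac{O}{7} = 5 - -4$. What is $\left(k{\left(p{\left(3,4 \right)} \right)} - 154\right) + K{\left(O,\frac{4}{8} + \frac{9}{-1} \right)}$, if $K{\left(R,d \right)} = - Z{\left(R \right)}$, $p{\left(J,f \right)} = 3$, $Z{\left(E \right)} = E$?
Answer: $-220$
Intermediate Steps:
$O = 63$ ($O = 7 \left(5 - -4\right) = 7 \left(5 + 4\right) = 7 \cdot 9 = 63$)
$k{\left(M \right)} = -6 + M$
$K{\left(R,d \right)} = - R$
$\left(k{\left(p{\left(3,4 \right)} \right)} - 154\right) + K{\left(O,\frac{4}{8} + \frac{9}{-1} \right)} = \left(\left(-6 + 3\right) - 154\right) - 63 = \left(-3 - 154\right) - 63 = -157 - 63 = -220$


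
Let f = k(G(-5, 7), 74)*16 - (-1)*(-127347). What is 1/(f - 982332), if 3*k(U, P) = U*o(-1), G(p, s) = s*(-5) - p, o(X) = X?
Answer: -1/1109519 ≈ -9.0129e-7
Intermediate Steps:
G(p, s) = -p - 5*s (G(p, s) = -5*s - p = -p - 5*s)
k(U, P) = -U/3 (k(U, P) = (U*(-1))/3 = (-U)/3 = -U/3)
f = -127187 (f = -(-1*(-5) - 5*7)/3*16 - (-1)*(-127347) = -(5 - 35)/3*16 - 1*127347 = -1/3*(-30)*16 - 127347 = 10*16 - 127347 = 160 - 127347 = -127187)
1/(f - 982332) = 1/(-127187 - 982332) = 1/(-1109519) = -1/1109519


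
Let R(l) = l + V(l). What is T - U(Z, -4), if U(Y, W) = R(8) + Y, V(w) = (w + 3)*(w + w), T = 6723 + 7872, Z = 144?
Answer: 14267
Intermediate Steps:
T = 14595
V(w) = 2*w*(3 + w) (V(w) = (3 + w)*(2*w) = 2*w*(3 + w))
R(l) = l + 2*l*(3 + l)
U(Y, W) = 184 + Y (U(Y, W) = 8*(7 + 2*8) + Y = 8*(7 + 16) + Y = 8*23 + Y = 184 + Y)
T - U(Z, -4) = 14595 - (184 + 144) = 14595 - 1*328 = 14595 - 328 = 14267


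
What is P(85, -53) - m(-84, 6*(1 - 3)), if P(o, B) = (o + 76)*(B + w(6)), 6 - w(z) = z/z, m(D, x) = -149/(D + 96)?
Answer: -92587/12 ≈ -7715.6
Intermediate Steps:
m(D, x) = -149/(96 + D)
w(z) = 5 (w(z) = 6 - z/z = 6 - 1*1 = 6 - 1 = 5)
P(o, B) = (5 + B)*(76 + o) (P(o, B) = (o + 76)*(B + 5) = (76 + o)*(5 + B) = (5 + B)*(76 + o))
P(85, -53) - m(-84, 6*(1 - 3)) = (380 + 5*85 + 76*(-53) - 53*85) - (-149)/(96 - 84) = (380 + 425 - 4028 - 4505) - (-149)/12 = -7728 - (-149)/12 = -7728 - 1*(-149/12) = -7728 + 149/12 = -92587/12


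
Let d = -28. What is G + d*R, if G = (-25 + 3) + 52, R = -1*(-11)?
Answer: -278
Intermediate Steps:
R = 11
G = 30 (G = -22 + 52 = 30)
G + d*R = 30 - 28*11 = 30 - 308 = -278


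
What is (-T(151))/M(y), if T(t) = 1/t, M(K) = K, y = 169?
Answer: -1/25519 ≈ -3.9187e-5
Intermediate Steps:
(-T(151))/M(y) = -1/151/169 = -1*1/151*(1/169) = -1/151*1/169 = -1/25519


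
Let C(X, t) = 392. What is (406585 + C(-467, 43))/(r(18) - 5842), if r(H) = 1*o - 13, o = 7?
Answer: -406977/5848 ≈ -69.593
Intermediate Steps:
r(H) = -6 (r(H) = 1*7 - 13 = 7 - 13 = -6)
(406585 + C(-467, 43))/(r(18) - 5842) = (406585 + 392)/(-6 - 5842) = 406977/(-5848) = 406977*(-1/5848) = -406977/5848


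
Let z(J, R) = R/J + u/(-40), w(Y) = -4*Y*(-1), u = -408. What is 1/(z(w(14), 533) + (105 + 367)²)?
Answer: 280/62385041 ≈ 4.4883e-6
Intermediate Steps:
w(Y) = 4*Y
z(J, R) = 51/5 + R/J (z(J, R) = R/J - 408/(-40) = R/J - 408*(-1/40) = R/J + 51/5 = 51/5 + R/J)
1/(z(w(14), 533) + (105 + 367)²) = 1/((51/5 + 533/((4*14))) + (105 + 367)²) = 1/((51/5 + 533/56) + 472²) = 1/((51/5 + 533*(1/56)) + 222784) = 1/((51/5 + 533/56) + 222784) = 1/(5521/280 + 222784) = 1/(62385041/280) = 280/62385041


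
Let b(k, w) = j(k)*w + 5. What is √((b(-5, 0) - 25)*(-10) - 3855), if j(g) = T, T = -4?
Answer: I*√3655 ≈ 60.457*I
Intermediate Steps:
j(g) = -4
b(k, w) = 5 - 4*w (b(k, w) = -4*w + 5 = 5 - 4*w)
√((b(-5, 0) - 25)*(-10) - 3855) = √(((5 - 4*0) - 25)*(-10) - 3855) = √(((5 + 0) - 25)*(-10) - 3855) = √((5 - 25)*(-10) - 3855) = √(-20*(-10) - 3855) = √(200 - 3855) = √(-3655) = I*√3655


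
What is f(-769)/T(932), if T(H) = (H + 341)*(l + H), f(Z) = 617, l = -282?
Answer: 617/827450 ≈ 0.00074566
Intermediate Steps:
T(H) = (-282 + H)*(341 + H) (T(H) = (H + 341)*(-282 + H) = (341 + H)*(-282 + H) = (-282 + H)*(341 + H))
f(-769)/T(932) = 617/(-96162 + 932² + 59*932) = 617/(-96162 + 868624 + 54988) = 617/827450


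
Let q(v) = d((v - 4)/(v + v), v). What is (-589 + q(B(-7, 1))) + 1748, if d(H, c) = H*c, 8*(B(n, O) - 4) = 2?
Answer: 9273/8 ≈ 1159.1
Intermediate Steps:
B(n, O) = 17/4 (B(n, O) = 4 + (⅛)*2 = 4 + ¼ = 17/4)
q(v) = -2 + v/2 (q(v) = ((v - 4)/(v + v))*v = ((-4 + v)/((2*v)))*v = ((-4 + v)*(1/(2*v)))*v = ((-4 + v)/(2*v))*v = -2 + v/2)
(-589 + q(B(-7, 1))) + 1748 = (-589 + (-2 + (½)*(17/4))) + 1748 = (-589 + (-2 + 17/8)) + 1748 = (-589 + ⅛) + 1748 = -4711/8 + 1748 = 9273/8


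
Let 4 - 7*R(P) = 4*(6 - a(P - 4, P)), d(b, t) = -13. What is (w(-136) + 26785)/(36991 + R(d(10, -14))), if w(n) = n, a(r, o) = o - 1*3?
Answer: 26649/36979 ≈ 0.72065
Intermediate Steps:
a(r, o) = -3 + o (a(r, o) = o - 3 = -3 + o)
R(P) = -32/7 + 4*P/7 (R(P) = 4/7 - 4*(6 - (-3 + P))/7 = 4/7 - 4*(6 + (3 - P))/7 = 4/7 - 4*(9 - P)/7 = 4/7 - (36 - 4*P)/7 = 4/7 + (-36/7 + 4*P/7) = -32/7 + 4*P/7)
(w(-136) + 26785)/(36991 + R(d(10, -14))) = (-136 + 26785)/(36991 + (-32/7 + (4/7)*(-13))) = 26649/(36991 + (-32/7 - 52/7)) = 26649/(36991 - 12) = 26649/36979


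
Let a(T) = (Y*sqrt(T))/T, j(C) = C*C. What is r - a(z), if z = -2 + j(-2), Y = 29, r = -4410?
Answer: -4410 - 29*sqrt(2)/2 ≈ -4430.5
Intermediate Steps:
j(C) = C**2
z = 2 (z = -2 + (-2)**2 = -2 + 4 = 2)
a(T) = 29/sqrt(T) (a(T) = (29*sqrt(T))/T = 29/sqrt(T))
r - a(z) = -4410 - 29/sqrt(2) = -4410 - 29*sqrt(2)/2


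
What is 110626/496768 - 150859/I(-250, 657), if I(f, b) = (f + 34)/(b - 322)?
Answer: 1569098021171/6706368 ≈ 2.3397e+5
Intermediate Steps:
I(f, b) = (34 + f)/(-322 + b)
110626/496768 - 150859/I(-250, 657) = 110626/496768 - 150859*(-322 + 657)/(34 - 250) = 110626*(1/496768) - 150859/(-216/335) = 55313/248384 - 150859/((1/335)*(-216)) = 55313/248384 - 150859/(-216/335) = 55313/248384 - 150859*(-335/216) = 55313/248384 + 50537765/216 = 1569098021171/6706368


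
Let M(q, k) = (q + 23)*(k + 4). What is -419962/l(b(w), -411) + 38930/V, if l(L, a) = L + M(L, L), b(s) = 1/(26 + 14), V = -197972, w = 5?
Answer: -66515460719465/14681702506 ≈ -4530.5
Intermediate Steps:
b(s) = 1/40
M(q, k) = (4 + k)*(23 + q) (M(q, k) = (23 + q)*(4 + k) = (4 + k)*(23 + q))
l(L, a) = 92 + L² + 28*L (l(L, a) = L + (92 + 4*L + 23*L + L*L) = L + (92 + 4*L + 23*L + L²) = L + (92 + L² + 27*L) = 92 + L² + 28*L)
-419962/l(b(w), -411) + 38930/V = -419962/(92 + (1/40)² + 28*(1/40)) + 38930/(-197972) = -419962/(92 + 1/1600 + 7/10) + 38930*(-1/197972) = -419962/148321/1600 - 19465/98986 = -419962*1600/148321 - 19465/98986 = -671939200/148321 - 19465/98986 = -66515460719465/14681702506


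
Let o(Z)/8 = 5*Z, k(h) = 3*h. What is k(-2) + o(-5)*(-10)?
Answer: 1994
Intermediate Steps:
o(Z) = 40*Z (o(Z) = 8*(5*Z) = 40*Z)
k(-2) + o(-5)*(-10) = 3*(-2) + (40*(-5))*(-10) = -6 - 200*(-10) = -6 + 2000 = 1994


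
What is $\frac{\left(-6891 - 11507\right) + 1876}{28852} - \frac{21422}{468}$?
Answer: $- \frac{39112490}{843921} \approx -46.346$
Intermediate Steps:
$\frac{\left(-6891 - 11507\right) + 1876}{28852} - \frac{21422}{468} = \left(\left(-6891 - 11507\right) + 1876\right) \frac{1}{28852} - \frac{10711}{234} = \left(-18398 + 1876\right) \frac{1}{28852} - \frac{10711}{234} = \left(-16522\right) \frac{1}{28852} - \frac{10711}{234} = - \frac{8261}{14426} - \frac{10711}{234} = - \frac{39112490}{843921}$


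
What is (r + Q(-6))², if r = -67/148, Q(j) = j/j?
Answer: 6561/21904 ≈ 0.29953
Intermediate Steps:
Q(j) = 1
r = -67/148 (r = -67*1/148 = -67/148 ≈ -0.45270)
(r + Q(-6))² = (-67/148 + 1)² = (81/148)² = 6561/21904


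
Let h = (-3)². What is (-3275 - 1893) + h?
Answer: -5159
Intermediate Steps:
h = 9
(-3275 - 1893) + h = (-3275 - 1893) + 9 = -5168 + 9 = -5159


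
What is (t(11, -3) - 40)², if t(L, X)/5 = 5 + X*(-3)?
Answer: 900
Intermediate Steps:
t(L, X) = 25 - 15*X (t(L, X) = 5*(5 + X*(-3)) = 5*(5 - 3*X) = 25 - 15*X)
(t(11, -3) - 40)² = ((25 - 15*(-3)) - 40)² = ((25 + 45) - 40)² = (70 - 40)² = 30² = 900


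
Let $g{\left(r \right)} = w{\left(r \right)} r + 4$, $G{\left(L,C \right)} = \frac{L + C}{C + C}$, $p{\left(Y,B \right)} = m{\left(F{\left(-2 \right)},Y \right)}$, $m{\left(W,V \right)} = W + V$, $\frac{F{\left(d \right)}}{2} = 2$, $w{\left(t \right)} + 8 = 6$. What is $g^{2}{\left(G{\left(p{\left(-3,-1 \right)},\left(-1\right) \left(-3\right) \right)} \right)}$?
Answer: $\frac{64}{9} \approx 7.1111$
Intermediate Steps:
$w{\left(t \right)} = -2$ ($w{\left(t \right)} = -8 + 6 = -2$)
$F{\left(d \right)} = 4$ ($F{\left(d \right)} = 2 \cdot 2 = 4$)
$m{\left(W,V \right)} = V + W$
$p{\left(Y,B \right)} = 4 + Y$ ($p{\left(Y,B \right)} = Y + 4 = 4 + Y$)
$G{\left(L,C \right)} = \frac{C + L}{2 C}$
$g{\left(r \right)} = 4 - 2 r$ ($g{\left(r \right)} = - 2 r + 4 = 4 - 2 r$)
$g^{2}{\left(G{\left(p{\left(-3,-1 \right)},\left(-1\right) \left(-3\right) \right)} \right)} = \left(4 - 2 \frac{\left(-1\right) \left(-3\right) + \left(4 - 3\right)}{2 \left(\left(-1\right) \left(-3\right)\right)}\right)^{2} = \left(4 - 2 \frac{3 + 1}{2 \cdot 3}\right)^{2} = \left(4 - 2 \cdot \frac{1}{2} \cdot \frac{1}{3} \cdot 4\right)^{2} = \left(4 - \frac{4}{3}\right)^{2} = \left(\frac{8}{3}\right)^{2} = \frac{64}{9}$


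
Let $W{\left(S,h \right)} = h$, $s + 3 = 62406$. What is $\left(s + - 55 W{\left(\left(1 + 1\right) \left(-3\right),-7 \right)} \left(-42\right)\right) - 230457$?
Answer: $-184224$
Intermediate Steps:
$s = 62403$ ($s = -3 + 62406 = 62403$)
$\left(s + - 55 W{\left(\left(1 + 1\right) \left(-3\right),-7 \right)} \left(-42\right)\right) - 230457 = \left(62403 + \left(-55\right) \left(-7\right) \left(-42\right)\right) - 230457 = \left(62403 + 385 \left(-42\right)\right) - 230457 = \left(62403 - 16170\right) - 230457 = 46233 - 230457 = -184224$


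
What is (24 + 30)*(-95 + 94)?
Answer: -54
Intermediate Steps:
(24 + 30)*(-95 + 94) = 54*(-1) = -54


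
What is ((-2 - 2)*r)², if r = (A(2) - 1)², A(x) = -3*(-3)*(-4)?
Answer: 29986576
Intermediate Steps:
A(x) = -36 (A(x) = 9*(-4) = -36)
r = 1369 (r = (-36 - 1)² = (-37)² = 1369)
((-2 - 2)*r)² = ((-2 - 2)*1369)² = (-4*1369)² = (-5476)² = 29986576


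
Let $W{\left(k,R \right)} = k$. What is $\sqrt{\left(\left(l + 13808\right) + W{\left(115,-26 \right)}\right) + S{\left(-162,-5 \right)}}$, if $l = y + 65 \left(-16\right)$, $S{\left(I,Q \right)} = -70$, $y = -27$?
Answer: $\sqrt{12786} \approx 113.08$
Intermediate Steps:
$l = -1067$ ($l = -27 + 65 \left(-16\right) = -27 - 1040 = -1067$)
$\sqrt{\left(\left(l + 13808\right) + W{\left(115,-26 \right)}\right) + S{\left(-162,-5 \right)}} = \sqrt{\left(\left(-1067 + 13808\right) + 115\right) - 70} = \sqrt{\left(12741 + 115\right) - 70} = \sqrt{12856 - 70} = \sqrt{12786}$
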